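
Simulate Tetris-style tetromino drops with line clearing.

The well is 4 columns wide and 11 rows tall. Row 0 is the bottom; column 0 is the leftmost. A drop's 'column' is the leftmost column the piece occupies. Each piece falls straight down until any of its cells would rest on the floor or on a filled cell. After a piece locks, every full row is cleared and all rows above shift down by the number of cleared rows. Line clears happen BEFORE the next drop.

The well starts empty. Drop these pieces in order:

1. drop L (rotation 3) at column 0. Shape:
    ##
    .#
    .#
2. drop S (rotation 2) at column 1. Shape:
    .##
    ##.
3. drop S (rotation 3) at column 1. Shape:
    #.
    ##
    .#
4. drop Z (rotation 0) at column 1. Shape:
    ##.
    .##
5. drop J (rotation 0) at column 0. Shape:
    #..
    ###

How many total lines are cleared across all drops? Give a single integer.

Drop 1: L rot3 at col 0 lands with bottom-row=0; cleared 0 line(s) (total 0); column heights now [3 3 0 0], max=3
Drop 2: S rot2 at col 1 lands with bottom-row=3; cleared 0 line(s) (total 0); column heights now [3 4 5 5], max=5
Drop 3: S rot3 at col 1 lands with bottom-row=5; cleared 0 line(s) (total 0); column heights now [3 8 7 5], max=8
Drop 4: Z rot0 at col 1 lands with bottom-row=7; cleared 0 line(s) (total 0); column heights now [3 9 9 8], max=9
Drop 5: J rot0 at col 0 lands with bottom-row=9; cleared 0 line(s) (total 0); column heights now [11 10 10 8], max=11

Answer: 0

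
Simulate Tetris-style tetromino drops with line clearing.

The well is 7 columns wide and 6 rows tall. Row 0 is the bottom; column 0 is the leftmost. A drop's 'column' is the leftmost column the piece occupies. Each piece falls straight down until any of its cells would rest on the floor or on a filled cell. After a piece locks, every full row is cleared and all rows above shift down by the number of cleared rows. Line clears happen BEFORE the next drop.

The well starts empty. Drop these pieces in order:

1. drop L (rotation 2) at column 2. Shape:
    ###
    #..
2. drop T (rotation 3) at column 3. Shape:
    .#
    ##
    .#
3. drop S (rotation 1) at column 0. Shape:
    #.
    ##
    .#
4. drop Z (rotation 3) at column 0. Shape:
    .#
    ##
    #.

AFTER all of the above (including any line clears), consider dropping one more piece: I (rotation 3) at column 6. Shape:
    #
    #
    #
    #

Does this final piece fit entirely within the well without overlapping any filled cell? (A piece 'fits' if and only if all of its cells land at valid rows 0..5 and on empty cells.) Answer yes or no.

Answer: yes

Derivation:
Drop 1: L rot2 at col 2 lands with bottom-row=0; cleared 0 line(s) (total 0); column heights now [0 0 2 2 2 0 0], max=2
Drop 2: T rot3 at col 3 lands with bottom-row=2; cleared 0 line(s) (total 0); column heights now [0 0 2 4 5 0 0], max=5
Drop 3: S rot1 at col 0 lands with bottom-row=0; cleared 0 line(s) (total 0); column heights now [3 2 2 4 5 0 0], max=5
Drop 4: Z rot3 at col 0 lands with bottom-row=3; cleared 0 line(s) (total 0); column heights now [5 6 2 4 5 0 0], max=6
Test piece I rot3 at col 6 (width 1): heights before test = [5 6 2 4 5 0 0]; fits = True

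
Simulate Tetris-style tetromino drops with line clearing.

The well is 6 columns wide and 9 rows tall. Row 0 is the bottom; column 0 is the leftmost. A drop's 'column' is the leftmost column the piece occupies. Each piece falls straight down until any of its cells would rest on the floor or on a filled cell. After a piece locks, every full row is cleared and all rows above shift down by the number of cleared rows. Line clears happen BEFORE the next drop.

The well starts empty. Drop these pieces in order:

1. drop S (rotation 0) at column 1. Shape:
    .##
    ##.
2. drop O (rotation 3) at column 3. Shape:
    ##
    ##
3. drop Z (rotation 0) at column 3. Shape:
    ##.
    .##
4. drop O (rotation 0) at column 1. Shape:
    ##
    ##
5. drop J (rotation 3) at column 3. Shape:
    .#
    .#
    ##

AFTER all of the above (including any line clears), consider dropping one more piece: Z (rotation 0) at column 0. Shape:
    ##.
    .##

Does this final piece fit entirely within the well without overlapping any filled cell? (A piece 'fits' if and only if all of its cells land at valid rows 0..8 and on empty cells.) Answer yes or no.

Drop 1: S rot0 at col 1 lands with bottom-row=0; cleared 0 line(s) (total 0); column heights now [0 1 2 2 0 0], max=2
Drop 2: O rot3 at col 3 lands with bottom-row=2; cleared 0 line(s) (total 0); column heights now [0 1 2 4 4 0], max=4
Drop 3: Z rot0 at col 3 lands with bottom-row=4; cleared 0 line(s) (total 0); column heights now [0 1 2 6 6 5], max=6
Drop 4: O rot0 at col 1 lands with bottom-row=2; cleared 0 line(s) (total 0); column heights now [0 4 4 6 6 5], max=6
Drop 5: J rot3 at col 3 lands with bottom-row=6; cleared 0 line(s) (total 0); column heights now [0 4 4 7 9 5], max=9
Test piece Z rot0 at col 0 (width 3): heights before test = [0 4 4 7 9 5]; fits = True

Answer: yes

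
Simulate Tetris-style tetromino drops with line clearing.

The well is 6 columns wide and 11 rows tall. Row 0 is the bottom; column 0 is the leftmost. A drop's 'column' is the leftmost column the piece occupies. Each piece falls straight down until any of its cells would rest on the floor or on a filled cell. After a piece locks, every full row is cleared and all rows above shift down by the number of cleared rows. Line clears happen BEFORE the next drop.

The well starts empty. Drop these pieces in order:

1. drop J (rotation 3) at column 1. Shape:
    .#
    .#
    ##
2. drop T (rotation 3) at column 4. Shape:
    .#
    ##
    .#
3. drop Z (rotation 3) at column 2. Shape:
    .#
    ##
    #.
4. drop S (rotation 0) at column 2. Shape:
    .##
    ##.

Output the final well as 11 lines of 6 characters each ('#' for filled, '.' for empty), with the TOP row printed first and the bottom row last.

Drop 1: J rot3 at col 1 lands with bottom-row=0; cleared 0 line(s) (total 0); column heights now [0 1 3 0 0 0], max=3
Drop 2: T rot3 at col 4 lands with bottom-row=0; cleared 0 line(s) (total 0); column heights now [0 1 3 0 2 3], max=3
Drop 3: Z rot3 at col 2 lands with bottom-row=3; cleared 0 line(s) (total 0); column heights now [0 1 5 6 2 3], max=6
Drop 4: S rot0 at col 2 lands with bottom-row=6; cleared 0 line(s) (total 0); column heights now [0 1 7 8 8 3], max=8

Answer: ......
......
......
...##.
..##..
...#..
..##..
..#...
..#..#
..#.##
.##..#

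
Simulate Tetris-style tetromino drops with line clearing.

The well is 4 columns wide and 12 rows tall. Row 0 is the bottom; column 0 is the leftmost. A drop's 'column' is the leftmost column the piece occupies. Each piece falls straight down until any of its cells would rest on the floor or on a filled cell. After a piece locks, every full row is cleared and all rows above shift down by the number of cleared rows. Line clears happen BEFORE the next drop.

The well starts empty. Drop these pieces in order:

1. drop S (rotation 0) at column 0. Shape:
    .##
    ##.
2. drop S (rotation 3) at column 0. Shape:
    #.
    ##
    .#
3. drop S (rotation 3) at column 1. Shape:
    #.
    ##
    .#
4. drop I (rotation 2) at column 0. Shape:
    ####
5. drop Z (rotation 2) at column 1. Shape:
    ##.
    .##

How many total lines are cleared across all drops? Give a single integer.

Drop 1: S rot0 at col 0 lands with bottom-row=0; cleared 0 line(s) (total 0); column heights now [1 2 2 0], max=2
Drop 2: S rot3 at col 0 lands with bottom-row=2; cleared 0 line(s) (total 0); column heights now [5 4 2 0], max=5
Drop 3: S rot3 at col 1 lands with bottom-row=3; cleared 0 line(s) (total 0); column heights now [5 6 5 0], max=6
Drop 4: I rot2 at col 0 lands with bottom-row=6; cleared 1 line(s) (total 1); column heights now [5 6 5 0], max=6
Drop 5: Z rot2 at col 1 lands with bottom-row=5; cleared 0 line(s) (total 1); column heights now [5 7 7 6], max=7

Answer: 1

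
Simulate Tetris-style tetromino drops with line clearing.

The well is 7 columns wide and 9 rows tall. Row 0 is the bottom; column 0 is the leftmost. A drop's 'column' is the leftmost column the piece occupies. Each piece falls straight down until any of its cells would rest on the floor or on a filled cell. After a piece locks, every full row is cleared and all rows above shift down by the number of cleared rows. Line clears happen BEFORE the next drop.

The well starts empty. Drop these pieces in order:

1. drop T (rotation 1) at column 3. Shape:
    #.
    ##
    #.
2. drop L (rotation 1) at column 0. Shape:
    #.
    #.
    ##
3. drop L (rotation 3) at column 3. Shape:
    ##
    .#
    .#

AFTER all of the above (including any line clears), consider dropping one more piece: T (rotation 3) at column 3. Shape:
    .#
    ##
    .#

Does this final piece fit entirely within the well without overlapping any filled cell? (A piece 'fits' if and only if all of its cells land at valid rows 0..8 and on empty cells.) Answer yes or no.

Answer: yes

Derivation:
Drop 1: T rot1 at col 3 lands with bottom-row=0; cleared 0 line(s) (total 0); column heights now [0 0 0 3 2 0 0], max=3
Drop 2: L rot1 at col 0 lands with bottom-row=0; cleared 0 line(s) (total 0); column heights now [3 1 0 3 2 0 0], max=3
Drop 3: L rot3 at col 3 lands with bottom-row=2; cleared 0 line(s) (total 0); column heights now [3 1 0 5 5 0 0], max=5
Test piece T rot3 at col 3 (width 2): heights before test = [3 1 0 5 5 0 0]; fits = True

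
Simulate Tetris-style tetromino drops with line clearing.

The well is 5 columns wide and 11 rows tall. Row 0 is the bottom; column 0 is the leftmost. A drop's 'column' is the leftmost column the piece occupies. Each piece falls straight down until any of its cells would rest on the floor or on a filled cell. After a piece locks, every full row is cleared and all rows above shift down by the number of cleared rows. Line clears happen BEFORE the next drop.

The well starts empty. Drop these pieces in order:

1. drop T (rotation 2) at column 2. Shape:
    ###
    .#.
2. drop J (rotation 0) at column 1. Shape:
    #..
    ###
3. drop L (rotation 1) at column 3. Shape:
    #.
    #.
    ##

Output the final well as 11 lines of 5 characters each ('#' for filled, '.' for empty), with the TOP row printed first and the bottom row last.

Answer: .....
.....
.....
.....
.....
...#.
...#.
.#.##
.###.
..###
...#.

Derivation:
Drop 1: T rot2 at col 2 lands with bottom-row=0; cleared 0 line(s) (total 0); column heights now [0 0 2 2 2], max=2
Drop 2: J rot0 at col 1 lands with bottom-row=2; cleared 0 line(s) (total 0); column heights now [0 4 3 3 2], max=4
Drop 3: L rot1 at col 3 lands with bottom-row=3; cleared 0 line(s) (total 0); column heights now [0 4 3 6 4], max=6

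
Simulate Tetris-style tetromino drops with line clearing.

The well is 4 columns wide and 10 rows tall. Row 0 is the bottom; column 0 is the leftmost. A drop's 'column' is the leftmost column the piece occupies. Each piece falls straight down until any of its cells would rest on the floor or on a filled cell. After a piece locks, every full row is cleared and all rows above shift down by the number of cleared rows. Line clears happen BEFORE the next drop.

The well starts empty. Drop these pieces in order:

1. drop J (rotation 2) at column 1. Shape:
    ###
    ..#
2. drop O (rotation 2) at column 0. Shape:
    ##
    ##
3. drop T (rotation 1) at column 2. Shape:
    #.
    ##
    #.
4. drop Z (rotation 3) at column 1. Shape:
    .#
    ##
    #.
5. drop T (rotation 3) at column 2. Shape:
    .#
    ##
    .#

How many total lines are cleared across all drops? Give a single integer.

Answer: 1

Derivation:
Drop 1: J rot2 at col 1 lands with bottom-row=0; cleared 0 line(s) (total 0); column heights now [0 2 2 2], max=2
Drop 2: O rot2 at col 0 lands with bottom-row=2; cleared 0 line(s) (total 0); column heights now [4 4 2 2], max=4
Drop 3: T rot1 at col 2 lands with bottom-row=2; cleared 1 line(s) (total 1); column heights now [3 3 4 2], max=4
Drop 4: Z rot3 at col 1 lands with bottom-row=3; cleared 0 line(s) (total 1); column heights now [3 5 6 2], max=6
Drop 5: T rot3 at col 2 lands with bottom-row=5; cleared 0 line(s) (total 1); column heights now [3 5 7 8], max=8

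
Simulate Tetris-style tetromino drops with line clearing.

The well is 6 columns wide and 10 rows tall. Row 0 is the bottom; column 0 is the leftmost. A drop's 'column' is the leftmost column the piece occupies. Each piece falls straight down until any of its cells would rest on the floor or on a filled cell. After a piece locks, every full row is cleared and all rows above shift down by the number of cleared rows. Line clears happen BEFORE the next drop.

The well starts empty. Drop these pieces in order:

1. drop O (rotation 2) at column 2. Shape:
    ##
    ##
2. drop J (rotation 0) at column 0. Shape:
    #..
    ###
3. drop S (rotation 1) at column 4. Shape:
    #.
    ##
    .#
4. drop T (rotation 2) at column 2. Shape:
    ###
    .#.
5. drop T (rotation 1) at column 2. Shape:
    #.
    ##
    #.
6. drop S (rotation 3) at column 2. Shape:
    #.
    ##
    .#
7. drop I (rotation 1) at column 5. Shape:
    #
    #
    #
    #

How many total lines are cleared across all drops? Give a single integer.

Answer: 1

Derivation:
Drop 1: O rot2 at col 2 lands with bottom-row=0; cleared 0 line(s) (total 0); column heights now [0 0 2 2 0 0], max=2
Drop 2: J rot0 at col 0 lands with bottom-row=2; cleared 0 line(s) (total 0); column heights now [4 3 3 2 0 0], max=4
Drop 3: S rot1 at col 4 lands with bottom-row=0; cleared 0 line(s) (total 0); column heights now [4 3 3 2 3 2], max=4
Drop 4: T rot2 at col 2 lands with bottom-row=2; cleared 0 line(s) (total 0); column heights now [4 3 4 4 4 2], max=4
Drop 5: T rot1 at col 2 lands with bottom-row=4; cleared 0 line(s) (total 0); column heights now [4 3 7 6 4 2], max=7
Drop 6: S rot3 at col 2 lands with bottom-row=6; cleared 0 line(s) (total 0); column heights now [4 3 9 8 4 2], max=9
Drop 7: I rot1 at col 5 lands with bottom-row=2; cleared 1 line(s) (total 1); column heights now [3 0 8 7 3 5], max=8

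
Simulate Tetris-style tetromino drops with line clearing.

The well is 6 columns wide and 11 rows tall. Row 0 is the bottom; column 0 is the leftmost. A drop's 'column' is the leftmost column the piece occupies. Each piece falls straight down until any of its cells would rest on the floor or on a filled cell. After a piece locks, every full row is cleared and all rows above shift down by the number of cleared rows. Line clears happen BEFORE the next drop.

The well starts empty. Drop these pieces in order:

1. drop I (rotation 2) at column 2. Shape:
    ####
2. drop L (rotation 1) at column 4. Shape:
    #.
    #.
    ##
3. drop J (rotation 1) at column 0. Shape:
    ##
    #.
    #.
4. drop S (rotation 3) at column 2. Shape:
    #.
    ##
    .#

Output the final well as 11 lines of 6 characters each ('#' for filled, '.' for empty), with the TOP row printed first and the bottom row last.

Drop 1: I rot2 at col 2 lands with bottom-row=0; cleared 0 line(s) (total 0); column heights now [0 0 1 1 1 1], max=1
Drop 2: L rot1 at col 4 lands with bottom-row=1; cleared 0 line(s) (total 0); column heights now [0 0 1 1 4 2], max=4
Drop 3: J rot1 at col 0 lands with bottom-row=0; cleared 0 line(s) (total 0); column heights now [3 3 1 1 4 2], max=4
Drop 4: S rot3 at col 2 lands with bottom-row=1; cleared 0 line(s) (total 0); column heights now [3 3 4 3 4 2], max=4

Answer: ......
......
......
......
......
......
......
..#.#.
#####.
#..###
#.####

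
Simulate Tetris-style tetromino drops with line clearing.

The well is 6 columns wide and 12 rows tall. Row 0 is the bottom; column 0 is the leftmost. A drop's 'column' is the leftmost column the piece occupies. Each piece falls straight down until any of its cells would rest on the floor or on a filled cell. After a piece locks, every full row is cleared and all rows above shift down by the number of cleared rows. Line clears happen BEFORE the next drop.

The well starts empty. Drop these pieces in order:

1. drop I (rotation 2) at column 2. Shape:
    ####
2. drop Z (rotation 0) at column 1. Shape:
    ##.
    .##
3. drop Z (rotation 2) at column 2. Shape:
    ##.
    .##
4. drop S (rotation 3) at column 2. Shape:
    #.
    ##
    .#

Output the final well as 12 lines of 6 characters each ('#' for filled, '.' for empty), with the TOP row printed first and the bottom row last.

Drop 1: I rot2 at col 2 lands with bottom-row=0; cleared 0 line(s) (total 0); column heights now [0 0 1 1 1 1], max=1
Drop 2: Z rot0 at col 1 lands with bottom-row=1; cleared 0 line(s) (total 0); column heights now [0 3 3 2 1 1], max=3
Drop 3: Z rot2 at col 2 lands with bottom-row=2; cleared 0 line(s) (total 0); column heights now [0 3 4 4 3 1], max=4
Drop 4: S rot3 at col 2 lands with bottom-row=4; cleared 0 line(s) (total 0); column heights now [0 3 7 6 3 1], max=7

Answer: ......
......
......
......
......
..#...
..##..
...#..
..##..
.####.
..##..
..####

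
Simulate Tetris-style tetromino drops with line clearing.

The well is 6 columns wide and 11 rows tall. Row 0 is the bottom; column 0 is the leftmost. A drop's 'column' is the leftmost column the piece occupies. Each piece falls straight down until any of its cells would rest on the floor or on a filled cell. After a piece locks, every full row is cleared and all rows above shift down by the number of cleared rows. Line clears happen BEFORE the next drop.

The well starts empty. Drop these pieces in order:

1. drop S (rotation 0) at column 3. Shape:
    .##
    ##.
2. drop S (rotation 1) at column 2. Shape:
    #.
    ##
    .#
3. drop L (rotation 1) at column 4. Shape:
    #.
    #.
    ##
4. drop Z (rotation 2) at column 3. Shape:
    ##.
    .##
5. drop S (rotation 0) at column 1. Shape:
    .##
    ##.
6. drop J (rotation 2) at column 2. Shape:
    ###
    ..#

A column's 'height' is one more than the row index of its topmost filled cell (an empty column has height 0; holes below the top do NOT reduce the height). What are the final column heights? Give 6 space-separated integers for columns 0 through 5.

Answer: 0 7 9 9 9 6

Derivation:
Drop 1: S rot0 at col 3 lands with bottom-row=0; cleared 0 line(s) (total 0); column heights now [0 0 0 1 2 2], max=2
Drop 2: S rot1 at col 2 lands with bottom-row=1; cleared 0 line(s) (total 0); column heights now [0 0 4 3 2 2], max=4
Drop 3: L rot1 at col 4 lands with bottom-row=2; cleared 0 line(s) (total 0); column heights now [0 0 4 3 5 3], max=5
Drop 4: Z rot2 at col 3 lands with bottom-row=5; cleared 0 line(s) (total 0); column heights now [0 0 4 7 7 6], max=7
Drop 5: S rot0 at col 1 lands with bottom-row=6; cleared 0 line(s) (total 0); column heights now [0 7 8 8 7 6], max=8
Drop 6: J rot2 at col 2 lands with bottom-row=7; cleared 0 line(s) (total 0); column heights now [0 7 9 9 9 6], max=9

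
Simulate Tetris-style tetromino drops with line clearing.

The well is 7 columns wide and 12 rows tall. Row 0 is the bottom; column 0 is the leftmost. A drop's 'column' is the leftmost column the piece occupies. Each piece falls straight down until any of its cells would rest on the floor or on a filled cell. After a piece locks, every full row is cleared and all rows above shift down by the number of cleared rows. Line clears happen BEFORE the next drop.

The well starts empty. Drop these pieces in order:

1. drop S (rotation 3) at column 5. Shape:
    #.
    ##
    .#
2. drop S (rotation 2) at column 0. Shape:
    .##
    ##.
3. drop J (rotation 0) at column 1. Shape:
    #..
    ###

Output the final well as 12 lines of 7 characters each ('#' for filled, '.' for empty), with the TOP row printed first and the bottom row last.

Answer: .......
.......
.......
.......
.......
.......
.......
.......
.#.....
.###.#.
.##..##
##....#

Derivation:
Drop 1: S rot3 at col 5 lands with bottom-row=0; cleared 0 line(s) (total 0); column heights now [0 0 0 0 0 3 2], max=3
Drop 2: S rot2 at col 0 lands with bottom-row=0; cleared 0 line(s) (total 0); column heights now [1 2 2 0 0 3 2], max=3
Drop 3: J rot0 at col 1 lands with bottom-row=2; cleared 0 line(s) (total 0); column heights now [1 4 3 3 0 3 2], max=4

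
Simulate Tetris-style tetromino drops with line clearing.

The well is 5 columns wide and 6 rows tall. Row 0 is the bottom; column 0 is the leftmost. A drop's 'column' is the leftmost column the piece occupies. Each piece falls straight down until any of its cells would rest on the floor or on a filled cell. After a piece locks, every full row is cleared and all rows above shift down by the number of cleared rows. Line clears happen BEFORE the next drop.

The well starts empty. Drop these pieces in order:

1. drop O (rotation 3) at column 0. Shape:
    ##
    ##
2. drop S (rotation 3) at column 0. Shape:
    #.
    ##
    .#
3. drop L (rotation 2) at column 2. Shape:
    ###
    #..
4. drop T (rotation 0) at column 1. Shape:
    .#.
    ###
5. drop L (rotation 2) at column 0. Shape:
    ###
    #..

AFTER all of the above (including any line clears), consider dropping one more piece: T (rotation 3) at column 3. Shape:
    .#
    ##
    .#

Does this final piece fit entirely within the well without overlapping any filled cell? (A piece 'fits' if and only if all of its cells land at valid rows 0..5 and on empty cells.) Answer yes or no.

Answer: yes

Derivation:
Drop 1: O rot3 at col 0 lands with bottom-row=0; cleared 0 line(s) (total 0); column heights now [2 2 0 0 0], max=2
Drop 2: S rot3 at col 0 lands with bottom-row=2; cleared 0 line(s) (total 0); column heights now [5 4 0 0 0], max=5
Drop 3: L rot2 at col 2 lands with bottom-row=0; cleared 1 line(s) (total 1); column heights now [4 3 1 0 0], max=4
Drop 4: T rot0 at col 1 lands with bottom-row=3; cleared 0 line(s) (total 1); column heights now [4 4 5 4 0], max=5
Drop 5: L rot2 at col 0 lands with bottom-row=4; cleared 0 line(s) (total 1); column heights now [6 6 6 4 0], max=6
Test piece T rot3 at col 3 (width 2): heights before test = [6 6 6 4 0]; fits = True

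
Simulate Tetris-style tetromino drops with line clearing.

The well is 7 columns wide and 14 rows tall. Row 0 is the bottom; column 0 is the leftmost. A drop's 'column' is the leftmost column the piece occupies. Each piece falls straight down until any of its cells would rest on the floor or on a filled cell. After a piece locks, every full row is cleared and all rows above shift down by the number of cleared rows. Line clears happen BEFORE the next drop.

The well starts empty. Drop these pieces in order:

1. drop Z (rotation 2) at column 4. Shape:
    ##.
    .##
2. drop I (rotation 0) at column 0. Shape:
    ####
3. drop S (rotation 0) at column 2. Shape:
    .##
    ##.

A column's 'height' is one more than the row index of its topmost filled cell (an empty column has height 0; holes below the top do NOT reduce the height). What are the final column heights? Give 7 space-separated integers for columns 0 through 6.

Answer: 1 1 2 3 3 2 1

Derivation:
Drop 1: Z rot2 at col 4 lands with bottom-row=0; cleared 0 line(s) (total 0); column heights now [0 0 0 0 2 2 1], max=2
Drop 2: I rot0 at col 0 lands with bottom-row=0; cleared 0 line(s) (total 0); column heights now [1 1 1 1 2 2 1], max=2
Drop 3: S rot0 at col 2 lands with bottom-row=1; cleared 0 line(s) (total 0); column heights now [1 1 2 3 3 2 1], max=3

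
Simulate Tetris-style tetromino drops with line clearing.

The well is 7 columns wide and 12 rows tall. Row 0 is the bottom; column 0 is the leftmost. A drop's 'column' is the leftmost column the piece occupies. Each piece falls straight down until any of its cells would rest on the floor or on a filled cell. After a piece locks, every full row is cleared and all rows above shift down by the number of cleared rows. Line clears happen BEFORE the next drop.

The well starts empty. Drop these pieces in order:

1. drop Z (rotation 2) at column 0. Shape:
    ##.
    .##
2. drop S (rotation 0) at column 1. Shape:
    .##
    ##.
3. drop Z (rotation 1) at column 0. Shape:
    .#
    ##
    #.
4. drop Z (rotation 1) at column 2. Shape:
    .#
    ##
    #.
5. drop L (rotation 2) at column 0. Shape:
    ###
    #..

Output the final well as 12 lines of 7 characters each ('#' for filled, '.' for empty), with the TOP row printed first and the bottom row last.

Answer: .......
.......
.......
.......
.......
####...
#.##...
.##....
####...
###....
##.....
.##....

Derivation:
Drop 1: Z rot2 at col 0 lands with bottom-row=0; cleared 0 line(s) (total 0); column heights now [2 2 1 0 0 0 0], max=2
Drop 2: S rot0 at col 1 lands with bottom-row=2; cleared 0 line(s) (total 0); column heights now [2 3 4 4 0 0 0], max=4
Drop 3: Z rot1 at col 0 lands with bottom-row=2; cleared 0 line(s) (total 0); column heights now [4 5 4 4 0 0 0], max=5
Drop 4: Z rot1 at col 2 lands with bottom-row=4; cleared 0 line(s) (total 0); column heights now [4 5 6 7 0 0 0], max=7
Drop 5: L rot2 at col 0 lands with bottom-row=5; cleared 0 line(s) (total 0); column heights now [7 7 7 7 0 0 0], max=7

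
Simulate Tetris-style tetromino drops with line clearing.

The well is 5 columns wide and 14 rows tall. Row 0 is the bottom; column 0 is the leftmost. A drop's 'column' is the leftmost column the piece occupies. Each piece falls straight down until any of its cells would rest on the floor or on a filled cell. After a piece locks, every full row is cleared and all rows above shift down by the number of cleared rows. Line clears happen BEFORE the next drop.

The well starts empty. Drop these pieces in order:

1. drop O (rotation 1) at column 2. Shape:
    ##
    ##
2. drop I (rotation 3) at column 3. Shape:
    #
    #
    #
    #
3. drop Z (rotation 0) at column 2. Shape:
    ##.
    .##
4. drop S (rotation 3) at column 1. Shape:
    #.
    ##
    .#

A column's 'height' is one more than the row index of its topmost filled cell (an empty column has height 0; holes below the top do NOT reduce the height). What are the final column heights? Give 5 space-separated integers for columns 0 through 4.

Drop 1: O rot1 at col 2 lands with bottom-row=0; cleared 0 line(s) (total 0); column heights now [0 0 2 2 0], max=2
Drop 2: I rot3 at col 3 lands with bottom-row=2; cleared 0 line(s) (total 0); column heights now [0 0 2 6 0], max=6
Drop 3: Z rot0 at col 2 lands with bottom-row=6; cleared 0 line(s) (total 0); column heights now [0 0 8 8 7], max=8
Drop 4: S rot3 at col 1 lands with bottom-row=8; cleared 0 line(s) (total 0); column heights now [0 11 10 8 7], max=11

Answer: 0 11 10 8 7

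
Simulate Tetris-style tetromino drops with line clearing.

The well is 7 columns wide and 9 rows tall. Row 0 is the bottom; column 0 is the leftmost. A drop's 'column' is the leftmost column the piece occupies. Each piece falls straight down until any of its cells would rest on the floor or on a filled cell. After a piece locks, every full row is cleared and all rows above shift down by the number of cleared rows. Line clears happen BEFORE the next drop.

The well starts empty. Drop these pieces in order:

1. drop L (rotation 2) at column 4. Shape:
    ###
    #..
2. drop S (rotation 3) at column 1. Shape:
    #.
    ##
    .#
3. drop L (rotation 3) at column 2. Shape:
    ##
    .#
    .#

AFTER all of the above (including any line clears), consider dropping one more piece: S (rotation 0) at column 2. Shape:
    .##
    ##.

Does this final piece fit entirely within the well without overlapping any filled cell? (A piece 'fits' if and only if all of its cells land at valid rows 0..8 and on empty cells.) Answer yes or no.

Answer: yes

Derivation:
Drop 1: L rot2 at col 4 lands with bottom-row=0; cleared 0 line(s) (total 0); column heights now [0 0 0 0 2 2 2], max=2
Drop 2: S rot3 at col 1 lands with bottom-row=0; cleared 0 line(s) (total 0); column heights now [0 3 2 0 2 2 2], max=3
Drop 3: L rot3 at col 2 lands with bottom-row=0; cleared 0 line(s) (total 0); column heights now [0 3 3 3 2 2 2], max=3
Test piece S rot0 at col 2 (width 3): heights before test = [0 3 3 3 2 2 2]; fits = True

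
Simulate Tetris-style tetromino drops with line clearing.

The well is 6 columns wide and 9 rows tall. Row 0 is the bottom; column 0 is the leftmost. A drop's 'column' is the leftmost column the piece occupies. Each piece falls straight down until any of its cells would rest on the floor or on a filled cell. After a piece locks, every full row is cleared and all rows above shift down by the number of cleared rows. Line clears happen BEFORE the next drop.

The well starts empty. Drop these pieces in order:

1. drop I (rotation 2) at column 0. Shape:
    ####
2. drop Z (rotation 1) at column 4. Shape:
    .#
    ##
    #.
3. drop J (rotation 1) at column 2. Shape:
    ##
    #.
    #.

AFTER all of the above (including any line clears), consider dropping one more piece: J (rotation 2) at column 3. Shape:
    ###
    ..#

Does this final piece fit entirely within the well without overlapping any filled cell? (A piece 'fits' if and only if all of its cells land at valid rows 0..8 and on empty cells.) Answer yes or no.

Answer: yes

Derivation:
Drop 1: I rot2 at col 0 lands with bottom-row=0; cleared 0 line(s) (total 0); column heights now [1 1 1 1 0 0], max=1
Drop 2: Z rot1 at col 4 lands with bottom-row=0; cleared 0 line(s) (total 0); column heights now [1 1 1 1 2 3], max=3
Drop 3: J rot1 at col 2 lands with bottom-row=1; cleared 0 line(s) (total 0); column heights now [1 1 4 4 2 3], max=4
Test piece J rot2 at col 3 (width 3): heights before test = [1 1 4 4 2 3]; fits = True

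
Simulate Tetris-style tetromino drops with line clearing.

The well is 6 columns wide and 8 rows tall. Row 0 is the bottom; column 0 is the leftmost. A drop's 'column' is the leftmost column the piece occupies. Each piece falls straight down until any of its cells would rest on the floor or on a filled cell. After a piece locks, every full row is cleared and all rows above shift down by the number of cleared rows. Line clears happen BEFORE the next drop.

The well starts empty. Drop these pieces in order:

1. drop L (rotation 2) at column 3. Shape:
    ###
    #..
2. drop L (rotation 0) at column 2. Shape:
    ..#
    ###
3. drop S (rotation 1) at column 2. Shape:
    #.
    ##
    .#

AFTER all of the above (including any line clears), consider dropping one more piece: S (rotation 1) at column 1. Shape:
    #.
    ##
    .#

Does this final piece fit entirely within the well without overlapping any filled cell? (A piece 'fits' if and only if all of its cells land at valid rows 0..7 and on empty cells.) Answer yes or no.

Answer: no

Derivation:
Drop 1: L rot2 at col 3 lands with bottom-row=0; cleared 0 line(s) (total 0); column heights now [0 0 0 2 2 2], max=2
Drop 2: L rot0 at col 2 lands with bottom-row=2; cleared 0 line(s) (total 0); column heights now [0 0 3 3 4 2], max=4
Drop 3: S rot1 at col 2 lands with bottom-row=3; cleared 0 line(s) (total 0); column heights now [0 0 6 5 4 2], max=6
Test piece S rot1 at col 1 (width 2): heights before test = [0 0 6 5 4 2]; fits = False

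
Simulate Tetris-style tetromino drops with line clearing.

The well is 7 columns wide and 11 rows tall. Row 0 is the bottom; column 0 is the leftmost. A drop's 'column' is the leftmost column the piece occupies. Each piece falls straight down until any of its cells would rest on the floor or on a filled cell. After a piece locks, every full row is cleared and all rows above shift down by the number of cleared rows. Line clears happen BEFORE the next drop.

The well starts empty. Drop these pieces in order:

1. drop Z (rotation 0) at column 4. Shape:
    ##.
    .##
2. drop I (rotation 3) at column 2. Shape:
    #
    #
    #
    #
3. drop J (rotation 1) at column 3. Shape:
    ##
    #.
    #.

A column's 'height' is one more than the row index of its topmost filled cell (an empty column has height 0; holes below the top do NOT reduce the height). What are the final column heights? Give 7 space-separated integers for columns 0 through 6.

Drop 1: Z rot0 at col 4 lands with bottom-row=0; cleared 0 line(s) (total 0); column heights now [0 0 0 0 2 2 1], max=2
Drop 2: I rot3 at col 2 lands with bottom-row=0; cleared 0 line(s) (total 0); column heights now [0 0 4 0 2 2 1], max=4
Drop 3: J rot1 at col 3 lands with bottom-row=0; cleared 0 line(s) (total 0); column heights now [0 0 4 3 3 2 1], max=4

Answer: 0 0 4 3 3 2 1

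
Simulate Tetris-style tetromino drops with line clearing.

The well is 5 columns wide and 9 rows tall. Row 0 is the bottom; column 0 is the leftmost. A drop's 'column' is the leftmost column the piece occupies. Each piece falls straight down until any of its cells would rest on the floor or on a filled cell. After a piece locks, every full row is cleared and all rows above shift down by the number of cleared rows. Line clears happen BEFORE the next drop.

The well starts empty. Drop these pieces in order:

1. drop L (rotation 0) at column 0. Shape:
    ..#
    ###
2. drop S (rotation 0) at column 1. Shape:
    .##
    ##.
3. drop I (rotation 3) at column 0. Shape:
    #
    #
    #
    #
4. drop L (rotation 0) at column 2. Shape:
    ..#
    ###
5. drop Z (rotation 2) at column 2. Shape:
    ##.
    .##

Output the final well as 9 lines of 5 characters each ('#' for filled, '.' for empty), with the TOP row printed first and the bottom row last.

Drop 1: L rot0 at col 0 lands with bottom-row=0; cleared 0 line(s) (total 0); column heights now [1 1 2 0 0], max=2
Drop 2: S rot0 at col 1 lands with bottom-row=2; cleared 0 line(s) (total 0); column heights now [1 3 4 4 0], max=4
Drop 3: I rot3 at col 0 lands with bottom-row=1; cleared 0 line(s) (total 0); column heights now [5 3 4 4 0], max=5
Drop 4: L rot0 at col 2 lands with bottom-row=4; cleared 0 line(s) (total 0); column heights now [5 3 5 5 6], max=6
Drop 5: Z rot2 at col 2 lands with bottom-row=6; cleared 0 line(s) (total 0); column heights now [5 3 8 8 7], max=8

Answer: .....
..##.
...##
....#
#.###
#.##.
###..
#.#..
###..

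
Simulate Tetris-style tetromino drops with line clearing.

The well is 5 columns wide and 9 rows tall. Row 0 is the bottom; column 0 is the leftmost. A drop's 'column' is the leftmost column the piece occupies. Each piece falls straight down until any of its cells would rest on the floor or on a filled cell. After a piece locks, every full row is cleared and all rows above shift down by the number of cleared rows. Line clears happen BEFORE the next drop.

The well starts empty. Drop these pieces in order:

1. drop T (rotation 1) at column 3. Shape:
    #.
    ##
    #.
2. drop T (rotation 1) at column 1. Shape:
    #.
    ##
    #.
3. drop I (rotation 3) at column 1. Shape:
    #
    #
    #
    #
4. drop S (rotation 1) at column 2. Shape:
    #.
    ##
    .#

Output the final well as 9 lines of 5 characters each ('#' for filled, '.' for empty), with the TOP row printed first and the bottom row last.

Answer: .....
.....
.#...
.##..
.###.
.#.#.
.#.#.
.####
.#.#.

Derivation:
Drop 1: T rot1 at col 3 lands with bottom-row=0; cleared 0 line(s) (total 0); column heights now [0 0 0 3 2], max=3
Drop 2: T rot1 at col 1 lands with bottom-row=0; cleared 0 line(s) (total 0); column heights now [0 3 2 3 2], max=3
Drop 3: I rot3 at col 1 lands with bottom-row=3; cleared 0 line(s) (total 0); column heights now [0 7 2 3 2], max=7
Drop 4: S rot1 at col 2 lands with bottom-row=3; cleared 0 line(s) (total 0); column heights now [0 7 6 5 2], max=7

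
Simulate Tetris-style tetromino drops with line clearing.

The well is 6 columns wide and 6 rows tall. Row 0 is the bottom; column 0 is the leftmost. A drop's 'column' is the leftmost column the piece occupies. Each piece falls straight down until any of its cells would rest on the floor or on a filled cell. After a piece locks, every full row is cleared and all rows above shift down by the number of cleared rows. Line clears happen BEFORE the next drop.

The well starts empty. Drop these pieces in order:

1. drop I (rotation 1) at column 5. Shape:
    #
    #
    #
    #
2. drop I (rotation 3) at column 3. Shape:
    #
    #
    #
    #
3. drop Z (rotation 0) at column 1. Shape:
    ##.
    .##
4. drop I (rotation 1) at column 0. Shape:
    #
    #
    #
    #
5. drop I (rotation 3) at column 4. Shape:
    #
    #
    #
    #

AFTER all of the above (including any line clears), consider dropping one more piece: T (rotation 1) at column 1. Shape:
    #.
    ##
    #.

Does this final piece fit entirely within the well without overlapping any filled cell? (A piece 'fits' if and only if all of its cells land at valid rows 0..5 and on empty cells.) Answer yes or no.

Drop 1: I rot1 at col 5 lands with bottom-row=0; cleared 0 line(s) (total 0); column heights now [0 0 0 0 0 4], max=4
Drop 2: I rot3 at col 3 lands with bottom-row=0; cleared 0 line(s) (total 0); column heights now [0 0 0 4 0 4], max=4
Drop 3: Z rot0 at col 1 lands with bottom-row=4; cleared 0 line(s) (total 0); column heights now [0 6 6 5 0 4], max=6
Drop 4: I rot1 at col 0 lands with bottom-row=0; cleared 0 line(s) (total 0); column heights now [4 6 6 5 0 4], max=6
Drop 5: I rot3 at col 4 lands with bottom-row=0; cleared 0 line(s) (total 0); column heights now [4 6 6 5 4 4], max=6
Test piece T rot1 at col 1 (width 2): heights before test = [4 6 6 5 4 4]; fits = False

Answer: no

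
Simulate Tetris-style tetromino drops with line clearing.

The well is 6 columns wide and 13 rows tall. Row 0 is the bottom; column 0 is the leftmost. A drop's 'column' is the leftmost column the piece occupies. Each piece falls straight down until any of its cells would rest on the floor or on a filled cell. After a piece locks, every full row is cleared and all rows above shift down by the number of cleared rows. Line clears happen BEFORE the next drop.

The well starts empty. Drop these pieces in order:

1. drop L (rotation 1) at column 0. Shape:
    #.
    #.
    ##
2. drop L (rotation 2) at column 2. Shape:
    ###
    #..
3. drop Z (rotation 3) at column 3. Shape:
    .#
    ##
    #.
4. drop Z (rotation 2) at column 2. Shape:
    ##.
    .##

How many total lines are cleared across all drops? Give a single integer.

Answer: 0

Derivation:
Drop 1: L rot1 at col 0 lands with bottom-row=0; cleared 0 line(s) (total 0); column heights now [3 1 0 0 0 0], max=3
Drop 2: L rot2 at col 2 lands with bottom-row=0; cleared 0 line(s) (total 0); column heights now [3 1 2 2 2 0], max=3
Drop 3: Z rot3 at col 3 lands with bottom-row=2; cleared 0 line(s) (total 0); column heights now [3 1 2 4 5 0], max=5
Drop 4: Z rot2 at col 2 lands with bottom-row=5; cleared 0 line(s) (total 0); column heights now [3 1 7 7 6 0], max=7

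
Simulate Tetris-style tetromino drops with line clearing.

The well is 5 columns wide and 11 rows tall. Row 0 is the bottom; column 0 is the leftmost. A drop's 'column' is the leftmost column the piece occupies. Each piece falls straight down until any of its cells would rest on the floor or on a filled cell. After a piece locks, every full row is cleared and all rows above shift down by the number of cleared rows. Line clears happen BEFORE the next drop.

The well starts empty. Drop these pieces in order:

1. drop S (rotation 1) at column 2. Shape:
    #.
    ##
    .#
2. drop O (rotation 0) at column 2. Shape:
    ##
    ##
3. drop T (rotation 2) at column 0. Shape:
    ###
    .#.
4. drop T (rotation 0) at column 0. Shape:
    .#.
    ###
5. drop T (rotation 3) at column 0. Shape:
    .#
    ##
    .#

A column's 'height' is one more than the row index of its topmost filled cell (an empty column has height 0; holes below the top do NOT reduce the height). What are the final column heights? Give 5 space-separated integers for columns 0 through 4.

Drop 1: S rot1 at col 2 lands with bottom-row=0; cleared 0 line(s) (total 0); column heights now [0 0 3 2 0], max=3
Drop 2: O rot0 at col 2 lands with bottom-row=3; cleared 0 line(s) (total 0); column heights now [0 0 5 5 0], max=5
Drop 3: T rot2 at col 0 lands with bottom-row=4; cleared 0 line(s) (total 0); column heights now [6 6 6 5 0], max=6
Drop 4: T rot0 at col 0 lands with bottom-row=6; cleared 0 line(s) (total 0); column heights now [7 8 7 5 0], max=8
Drop 5: T rot3 at col 0 lands with bottom-row=8; cleared 0 line(s) (total 0); column heights now [10 11 7 5 0], max=11

Answer: 10 11 7 5 0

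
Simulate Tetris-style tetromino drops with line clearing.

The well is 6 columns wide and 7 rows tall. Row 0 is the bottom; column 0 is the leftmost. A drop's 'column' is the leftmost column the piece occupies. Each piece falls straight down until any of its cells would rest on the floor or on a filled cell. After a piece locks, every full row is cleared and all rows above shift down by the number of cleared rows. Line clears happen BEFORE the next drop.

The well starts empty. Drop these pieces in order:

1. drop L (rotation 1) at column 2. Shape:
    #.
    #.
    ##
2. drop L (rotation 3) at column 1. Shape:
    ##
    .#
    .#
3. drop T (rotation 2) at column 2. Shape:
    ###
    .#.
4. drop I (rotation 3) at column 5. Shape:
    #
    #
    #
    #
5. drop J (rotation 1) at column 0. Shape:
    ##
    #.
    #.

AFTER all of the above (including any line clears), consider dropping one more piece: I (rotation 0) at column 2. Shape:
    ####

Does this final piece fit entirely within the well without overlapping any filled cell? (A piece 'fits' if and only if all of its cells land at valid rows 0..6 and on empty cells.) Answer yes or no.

Drop 1: L rot1 at col 2 lands with bottom-row=0; cleared 0 line(s) (total 0); column heights now [0 0 3 1 0 0], max=3
Drop 2: L rot3 at col 1 lands with bottom-row=3; cleared 0 line(s) (total 0); column heights now [0 6 6 1 0 0], max=6
Drop 3: T rot2 at col 2 lands with bottom-row=5; cleared 0 line(s) (total 0); column heights now [0 6 7 7 7 0], max=7
Drop 4: I rot3 at col 5 lands with bottom-row=0; cleared 0 line(s) (total 0); column heights now [0 6 7 7 7 4], max=7
Drop 5: J rot1 at col 0 lands with bottom-row=4; cleared 0 line(s) (total 0); column heights now [7 7 7 7 7 4], max=7
Test piece I rot0 at col 2 (width 4): heights before test = [7 7 7 7 7 4]; fits = False

Answer: no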